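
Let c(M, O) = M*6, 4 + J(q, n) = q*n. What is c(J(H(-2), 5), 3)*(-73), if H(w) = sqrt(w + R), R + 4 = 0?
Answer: 1752 - 2190*I*sqrt(6) ≈ 1752.0 - 5364.4*I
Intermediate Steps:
R = -4 (R = -4 + 0 = -4)
H(w) = sqrt(-4 + w) (H(w) = sqrt(w - 4) = sqrt(-4 + w))
J(q, n) = -4 + n*q (J(q, n) = -4 + q*n = -4 + n*q)
c(M, O) = 6*M
c(J(H(-2), 5), 3)*(-73) = (6*(-4 + 5*sqrt(-4 - 2)))*(-73) = (6*(-4 + 5*sqrt(-6)))*(-73) = (6*(-4 + 5*(I*sqrt(6))))*(-73) = (6*(-4 + 5*I*sqrt(6)))*(-73) = (-24 + 30*I*sqrt(6))*(-73) = 1752 - 2190*I*sqrt(6)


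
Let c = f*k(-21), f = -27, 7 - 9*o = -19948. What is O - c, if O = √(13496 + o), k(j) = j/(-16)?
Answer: 567/16 + √141419/3 ≈ 160.79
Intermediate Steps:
o = 19955/9 (o = 7/9 - ⅑*(-19948) = 7/9 + 19948/9 = 19955/9 ≈ 2217.2)
k(j) = -j/16 (k(j) = j*(-1/16) = -j/16)
O = √141419/3 (O = √(13496 + 19955/9) = √(141419/9) = √141419/3 ≈ 125.35)
c = -567/16 (c = -(-27)*(-21)/16 = -27*21/16 = -567/16 ≈ -35.438)
O - c = √141419/3 - 1*(-567/16) = √141419/3 + 567/16 = 567/16 + √141419/3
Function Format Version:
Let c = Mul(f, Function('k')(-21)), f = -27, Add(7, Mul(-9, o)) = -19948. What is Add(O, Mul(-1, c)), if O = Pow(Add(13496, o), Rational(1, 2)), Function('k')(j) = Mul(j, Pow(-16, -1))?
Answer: Add(Rational(567, 16), Mul(Rational(1, 3), Pow(141419, Rational(1, 2)))) ≈ 160.79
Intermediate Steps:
o = Rational(19955, 9) (o = Add(Rational(7, 9), Mul(Rational(-1, 9), -19948)) = Add(Rational(7, 9), Rational(19948, 9)) = Rational(19955, 9) ≈ 2217.2)
Function('k')(j) = Mul(Rational(-1, 16), j) (Function('k')(j) = Mul(j, Rational(-1, 16)) = Mul(Rational(-1, 16), j))
O = Mul(Rational(1, 3), Pow(141419, Rational(1, 2))) (O = Pow(Add(13496, Rational(19955, 9)), Rational(1, 2)) = Pow(Rational(141419, 9), Rational(1, 2)) = Mul(Rational(1, 3), Pow(141419, Rational(1, 2))) ≈ 125.35)
c = Rational(-567, 16) (c = Mul(-27, Mul(Rational(-1, 16), -21)) = Mul(-27, Rational(21, 16)) = Rational(-567, 16) ≈ -35.438)
Add(O, Mul(-1, c)) = Add(Mul(Rational(1, 3), Pow(141419, Rational(1, 2))), Mul(-1, Rational(-567, 16))) = Add(Mul(Rational(1, 3), Pow(141419, Rational(1, 2))), Rational(567, 16)) = Add(Rational(567, 16), Mul(Rational(1, 3), Pow(141419, Rational(1, 2))))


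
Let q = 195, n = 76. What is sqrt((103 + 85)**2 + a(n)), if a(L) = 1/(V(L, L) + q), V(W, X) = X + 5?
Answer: sqrt(673091205)/138 ≈ 188.00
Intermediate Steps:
V(W, X) = 5 + X
a(L) = 1/(200 + L) (a(L) = 1/((5 + L) + 195) = 1/(200 + L))
sqrt((103 + 85)**2 + a(n)) = sqrt((103 + 85)**2 + 1/(200 + 76)) = sqrt(188**2 + 1/276) = sqrt(35344 + 1/276) = sqrt(9754945/276) = sqrt(673091205)/138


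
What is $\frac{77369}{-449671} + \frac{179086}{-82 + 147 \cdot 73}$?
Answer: $\frac{79705878225}{4788546479} \approx 16.645$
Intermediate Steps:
$\frac{77369}{-449671} + \frac{179086}{-82 + 147 \cdot 73} = 77369 \left(- \frac{1}{449671}\right) + \frac{179086}{-82 + 10731} = - \frac{77369}{449671} + \frac{179086}{10649} = \frac{79705878225}{4788546479}$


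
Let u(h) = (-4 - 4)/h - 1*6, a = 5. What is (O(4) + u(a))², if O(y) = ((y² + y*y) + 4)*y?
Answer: 465124/25 ≈ 18605.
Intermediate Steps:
O(y) = y*(4 + 2*y²) (O(y) = ((y² + y²) + 4)*y = (2*y² + 4)*y = (4 + 2*y²)*y = y*(4 + 2*y²))
u(h) = -6 - 8/h (u(h) = -8/h - 6 = -6 - 8/h)
(O(4) + u(a))² = (2*4*(2 + 4²) + (-6 - 8/5))² = (2*4*(2 + 16) + (-6 - 8*⅕))² = (2*4*18 + (-6 - 8/5))² = (144 - 38/5)² = (682/5)² = 465124/25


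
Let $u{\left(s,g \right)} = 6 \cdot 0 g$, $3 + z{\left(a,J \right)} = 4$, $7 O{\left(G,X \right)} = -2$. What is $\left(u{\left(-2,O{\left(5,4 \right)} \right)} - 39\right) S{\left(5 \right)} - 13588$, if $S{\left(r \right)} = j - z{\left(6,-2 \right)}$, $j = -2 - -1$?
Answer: $-13510$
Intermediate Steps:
$O{\left(G,X \right)} = - \frac{2}{7}$ ($O{\left(G,X \right)} = \frac{1}{7} \left(-2\right) = - \frac{2}{7}$)
$z{\left(a,J \right)} = 1$ ($z{\left(a,J \right)} = -3 + 4 = 1$)
$j = -1$ ($j = -2 + 1 = -1$)
$u{\left(s,g \right)} = 0$ ($u{\left(s,g \right)} = 0 g = 0$)
$S{\left(r \right)} = -2$ ($S{\left(r \right)} = -1 - 1 = -2$)
$\left(u{\left(-2,O{\left(5,4 \right)} \right)} - 39\right) S{\left(5 \right)} - 13588 = \left(0 - 39\right) \left(-2\right) - 13588 = \left(-39\right) \left(-2\right) - 13588 = 78 - 13588 = -13510$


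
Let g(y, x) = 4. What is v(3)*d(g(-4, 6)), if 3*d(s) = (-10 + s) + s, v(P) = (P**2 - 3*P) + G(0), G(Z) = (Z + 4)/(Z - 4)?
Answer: 2/3 ≈ 0.66667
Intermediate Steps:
G(Z) = (4 + Z)/(-4 + Z)
v(P) = -1 + P**2 - 3*P (v(P) = (P**2 - 3*P) + (4 + 0)/(-4 + 0) = (P**2 - 3*P) + 4/(-4) = (P**2 - 3*P) - 1/4*4 = (P**2 - 3*P) - 1 = -1 + P**2 - 3*P)
d(s) = -10/3 + 2*s/3 (d(s) = ((-10 + s) + s)/3 = (-10 + 2*s)/3 = -10/3 + 2*s/3)
v(3)*d(g(-4, 6)) = (-1 + 3**2 - 3*3)*(-10/3 + (2/3)*4) = (-1 + 9 - 9)*(-10/3 + 8/3) = -1*(-2/3) = 2/3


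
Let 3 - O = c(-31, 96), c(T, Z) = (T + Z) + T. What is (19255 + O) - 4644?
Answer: 14580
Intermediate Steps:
c(T, Z) = Z + 2*T
O = -31 (O = 3 - (96 + 2*(-31)) = 3 - (96 - 62) = 3 - 1*34 = 3 - 34 = -31)
(19255 + O) - 4644 = (19255 - 31) - 4644 = 19224 - 4644 = 14580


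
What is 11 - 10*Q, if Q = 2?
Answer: -9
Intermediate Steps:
11 - 10*Q = 11 - 10*2 = 11 - 20 = -9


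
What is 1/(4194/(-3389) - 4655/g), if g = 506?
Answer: -1714834/17897959 ≈ -0.095812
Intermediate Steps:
1/(4194/(-3389) - 4655/g) = 1/(4194/(-3389) - 4655/506) = 1/(4194*(-1/3389) - 4655*1/506) = 1/(-4194/3389 - 4655/506) = 1/(-17897959/1714834) = -1714834/17897959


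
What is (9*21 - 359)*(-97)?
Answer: 16490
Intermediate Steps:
(9*21 - 359)*(-97) = (189 - 359)*(-97) = -170*(-97) = 16490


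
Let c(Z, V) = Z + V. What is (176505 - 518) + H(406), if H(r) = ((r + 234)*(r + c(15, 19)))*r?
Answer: 114505587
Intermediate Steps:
c(Z, V) = V + Z
H(r) = r*(34 + r)*(234 + r) (H(r) = ((r + 234)*(r + (19 + 15)))*r = ((234 + r)*(r + 34))*r = ((234 + r)*(34 + r))*r = ((34 + r)*(234 + r))*r = r*(34 + r)*(234 + r))
(176505 - 518) + H(406) = (176505 - 518) + 406*(7956 + 406**2 + 268*406) = 175987 + 406*(7956 + 164836 + 108808) = 175987 + 406*281600 = 175987 + 114329600 = 114505587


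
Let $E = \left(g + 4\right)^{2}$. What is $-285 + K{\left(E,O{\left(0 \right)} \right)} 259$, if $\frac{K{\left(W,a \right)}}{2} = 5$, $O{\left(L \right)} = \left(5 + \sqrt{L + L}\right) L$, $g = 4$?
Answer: $2305$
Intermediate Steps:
$O{\left(L \right)} = L \left(5 + \sqrt{2} \sqrt{L}\right)$ ($O{\left(L \right)} = \left(5 + \sqrt{2 L}\right) L = \left(5 + \sqrt{2} \sqrt{L}\right) L = L \left(5 + \sqrt{2} \sqrt{L}\right)$)
$E = 64$ ($E = \left(4 + 4\right)^{2} = 8^{2} = 64$)
$K{\left(W,a \right)} = 10$ ($K{\left(W,a \right)} = 2 \cdot 5 = 10$)
$-285 + K{\left(E,O{\left(0 \right)} \right)} 259 = -285 + 10 \cdot 259 = -285 + 2590 = 2305$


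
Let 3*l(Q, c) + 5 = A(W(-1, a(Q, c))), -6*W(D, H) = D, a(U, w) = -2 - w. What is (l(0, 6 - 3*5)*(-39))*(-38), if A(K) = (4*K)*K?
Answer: -21736/9 ≈ -2415.1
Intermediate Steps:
W(D, H) = -D/6
A(K) = 4*K**2
l(Q, c) = -44/27 (l(Q, c) = -5/3 + (4*(-1/6*(-1))**2)/3 = -5/3 + (4*(1/6)**2)/3 = -5/3 + (4*(1/36))/3 = -5/3 + (1/3)*(1/9) = -5/3 + 1/27 = -44/27)
(l(0, 6 - 3*5)*(-39))*(-38) = -44/27*(-39)*(-38) = (572/9)*(-38) = -21736/9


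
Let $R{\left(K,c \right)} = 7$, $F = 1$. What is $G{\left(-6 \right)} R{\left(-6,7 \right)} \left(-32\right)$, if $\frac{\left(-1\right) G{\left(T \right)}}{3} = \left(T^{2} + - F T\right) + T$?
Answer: $24192$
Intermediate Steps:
$G{\left(T \right)} = - 3 T^{2}$ ($G{\left(T \right)} = - 3 \left(\left(T^{2} + \left(-1\right) 1 T\right) + T\right) = - 3 \left(\left(T^{2} - T\right) + T\right) = - 3 T^{2}$)
$G{\left(-6 \right)} R{\left(-6,7 \right)} \left(-32\right) = - 3 \left(-6\right)^{2} \cdot 7 \left(-32\right) = \left(-3\right) 36 \cdot 7 \left(-32\right) = \left(-108\right) 7 \left(-32\right) = \left(-756\right) \left(-32\right) = 24192$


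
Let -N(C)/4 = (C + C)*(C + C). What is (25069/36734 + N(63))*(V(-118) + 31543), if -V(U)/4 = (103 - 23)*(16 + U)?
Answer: -149721665236661/36734 ≈ -4.0758e+9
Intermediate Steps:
N(C) = -16*C² (N(C) = -4*(C + C)*(C + C) = -4*2*C*2*C = -16*C²)
V(U) = -5120 - 320*U (V(U) = -4*(103 - 23)*(16 + U) = -320*(16 + U) = -4*(1280 + 80*U) = -5120 - 320*U)
(25069/36734 + N(63))*(V(-118) + 31543) = (25069/36734 - 16*63²)*((-5120 - 320*(-118)) + 31543) = (25069*(1/36734) - 16*3969)*((-5120 + 37760) + 31543) = (25069/36734 - 63504)*(32640 + 31543) = -2332730867/36734*64183 = -149721665236661/36734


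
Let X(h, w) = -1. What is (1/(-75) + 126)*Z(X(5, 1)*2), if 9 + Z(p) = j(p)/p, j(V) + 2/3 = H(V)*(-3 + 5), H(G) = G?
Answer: -37796/45 ≈ -839.91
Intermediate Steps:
j(V) = -2/3 + 2*V (j(V) = -2/3 + V*(-3 + 5) = -2/3 + V*2 = -2/3 + 2*V)
Z(p) = -9 + (-2/3 + 2*p)/p
(1/(-75) + 126)*Z(X(5, 1)*2) = (1/(-75) + 126)*(-7 - 2/(3*((-1*2)))) = (-1/75 + 126)*(-7 - 2/3/(-2)) = 9449*(-7 - 2/3*(-1/2))/75 = 9449*(-7 + 1/3)/75 = (9449/75)*(-20/3) = -37796/45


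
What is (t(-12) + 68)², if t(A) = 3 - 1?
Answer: 4900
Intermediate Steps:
t(A) = 2
(t(-12) + 68)² = (2 + 68)² = 70² = 4900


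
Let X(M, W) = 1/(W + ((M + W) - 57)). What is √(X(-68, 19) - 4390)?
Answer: I*√33227997/87 ≈ 66.257*I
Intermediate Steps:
X(M, W) = 1/(-57 + M + 2*W) (X(M, W) = 1/(W + (-57 + M + W)) = 1/(-57 + M + 2*W))
√(X(-68, 19) - 4390) = √(1/(-57 - 68 + 2*19) - 4390) = √(1/(-57 - 68 + 38) - 4390) = √(1/(-87) - 4390) = √(-1/87 - 4390) = √(-381931/87) = I*√33227997/87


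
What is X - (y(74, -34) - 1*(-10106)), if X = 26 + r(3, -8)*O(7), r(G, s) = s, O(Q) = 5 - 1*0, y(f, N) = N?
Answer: -10086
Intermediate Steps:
O(Q) = 5 (O(Q) = 5 + 0 = 5)
X = -14 (X = 26 - 8*5 = 26 - 40 = -14)
X - (y(74, -34) - 1*(-10106)) = -14 - (-34 - 1*(-10106)) = -14 - (-34 + 10106) = -14 - 1*10072 = -14 - 10072 = -10086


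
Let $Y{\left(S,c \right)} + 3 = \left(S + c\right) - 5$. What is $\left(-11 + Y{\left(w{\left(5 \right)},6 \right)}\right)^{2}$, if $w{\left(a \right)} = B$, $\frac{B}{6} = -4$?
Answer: $1369$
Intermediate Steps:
$B = -24$ ($B = 6 \left(-4\right) = -24$)
$w{\left(a \right)} = -24$
$Y{\left(S,c \right)} = -8 + S + c$ ($Y{\left(S,c \right)} = -3 - \left(5 - S - c\right) = -3 + \left(-5 + S + c\right) = -8 + S + c$)
$\left(-11 + Y{\left(w{\left(5 \right)},6 \right)}\right)^{2} = \left(-11 - 26\right)^{2} = \left(-37\right)^{2} = 1369$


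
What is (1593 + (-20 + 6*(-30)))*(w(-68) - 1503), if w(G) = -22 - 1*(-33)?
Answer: -2078356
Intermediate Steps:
w(G) = 11 (w(G) = -22 + 33 = 11)
(1593 + (-20 + 6*(-30)))*(w(-68) - 1503) = (1593 + (-20 + 6*(-30)))*(11 - 1503) = (1593 + (-20 - 180))*(-1492) = (1593 - 200)*(-1492) = 1393*(-1492) = -2078356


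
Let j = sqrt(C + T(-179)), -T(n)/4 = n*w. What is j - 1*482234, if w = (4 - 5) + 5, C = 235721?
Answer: -482234 + sqrt(238585) ≈ -4.8175e+5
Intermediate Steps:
w = 4 (w = -1 + 5 = 4)
T(n) = -16*n (T(n) = -4*n*4 = -16*n)
j = sqrt(238585) (j = sqrt(235721 - 16*(-179)) = sqrt(235721 + 2864) = sqrt(238585) ≈ 488.45)
j - 1*482234 = sqrt(238585) - 1*482234 = sqrt(238585) - 482234 = -482234 + sqrt(238585)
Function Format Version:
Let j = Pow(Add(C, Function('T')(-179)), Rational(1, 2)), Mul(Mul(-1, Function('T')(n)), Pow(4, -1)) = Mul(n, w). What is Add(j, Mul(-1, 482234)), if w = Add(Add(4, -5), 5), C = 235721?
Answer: Add(-482234, Pow(238585, Rational(1, 2))) ≈ -4.8175e+5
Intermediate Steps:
w = 4 (w = Add(-1, 5) = 4)
Function('T')(n) = Mul(-16, n) (Function('T')(n) = Mul(-4, Mul(n, 4)) = Mul(-4, Mul(4, n)) = Mul(-16, n))
j = Pow(238585, Rational(1, 2)) (j = Pow(Add(235721, Mul(-16, -179)), Rational(1, 2)) = Pow(Add(235721, 2864), Rational(1, 2)) = Pow(238585, Rational(1, 2)) ≈ 488.45)
Add(j, Mul(-1, 482234)) = Add(Pow(238585, Rational(1, 2)), Mul(-1, 482234)) = Add(Pow(238585, Rational(1, 2)), -482234) = Add(-482234, Pow(238585, Rational(1, 2)))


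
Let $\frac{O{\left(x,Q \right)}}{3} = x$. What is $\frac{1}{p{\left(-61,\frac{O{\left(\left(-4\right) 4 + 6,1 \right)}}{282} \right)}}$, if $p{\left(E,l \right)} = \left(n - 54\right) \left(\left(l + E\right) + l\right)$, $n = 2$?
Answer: $\frac{47}{149604} \approx 0.00031416$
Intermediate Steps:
$O{\left(x,Q \right)} = 3 x$
$p{\left(E,l \right)} = - 104 l - 52 E$ ($p{\left(E,l \right)} = \left(2 - 54\right) \left(\left(l + E\right) + l\right) = - 52 \left(\left(E + l\right) + l\right) = - 52 \left(E + 2 l\right) = - 104 l - 52 E$)
$\frac{1}{p{\left(-61,\frac{O{\left(\left(-4\right) 4 + 6,1 \right)}}{282} \right)}} = \frac{1}{- 104 \frac{3 \left(\left(-4\right) 4 + 6\right)}{282} - -3172} = \frac{1}{- 104 \cdot 3 \left(-16 + 6\right) \frac{1}{282} + 3172} = \frac{1}{- 104 \cdot 3 \left(-10\right) \frac{1}{282} + 3172} = \frac{1}{- 104 \left(\left(-30\right) \frac{1}{282}\right) + 3172} = \frac{1}{\left(-104\right) \left(- \frac{5}{47}\right) + 3172} = \frac{1}{\frac{520}{47} + 3172} = \frac{1}{\frac{149604}{47}} = \frac{47}{149604}$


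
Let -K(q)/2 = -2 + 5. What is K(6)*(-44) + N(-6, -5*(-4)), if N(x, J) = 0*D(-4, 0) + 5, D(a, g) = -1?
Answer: 269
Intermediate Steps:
K(q) = -6 (K(q) = -2*(-2 + 5) = -2*3 = -6)
N(x, J) = 5 (N(x, J) = 0*(-1) + 5 = 0 + 5 = 5)
K(6)*(-44) + N(-6, -5*(-4)) = -6*(-44) + 5 = 264 + 5 = 269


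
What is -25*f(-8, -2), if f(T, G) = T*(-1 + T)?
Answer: -1800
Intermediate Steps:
-25*f(-8, -2) = -(-200)*(-1 - 8) = -(-200)*(-9) = -25*72 = -1800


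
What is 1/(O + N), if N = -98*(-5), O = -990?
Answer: -1/500 ≈ -0.0020000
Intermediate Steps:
N = 490
1/(O + N) = 1/(-990 + 490) = 1/(-500) = -1/500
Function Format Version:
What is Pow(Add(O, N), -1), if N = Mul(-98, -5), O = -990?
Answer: Rational(-1, 500) ≈ -0.0020000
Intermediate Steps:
N = 490
Pow(Add(O, N), -1) = Pow(Add(-990, 490), -1) = Pow(-500, -1) = Rational(-1, 500)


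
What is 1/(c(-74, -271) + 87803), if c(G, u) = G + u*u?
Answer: 1/161170 ≈ 6.2046e-6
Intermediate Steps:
c(G, u) = G + u²
1/(c(-74, -271) + 87803) = 1/((-74 + (-271)²) + 87803) = 1/((-74 + 73441) + 87803) = 1/(73367 + 87803) = 1/161170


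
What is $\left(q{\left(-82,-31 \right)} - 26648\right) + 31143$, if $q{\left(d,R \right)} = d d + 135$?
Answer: $11354$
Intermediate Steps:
$q{\left(d,R \right)} = 135 + d^{2}$ ($q{\left(d,R \right)} = d^{2} + 135 = 135 + d^{2}$)
$\left(q{\left(-82,-31 \right)} - 26648\right) + 31143 = \left(\left(135 + \left(-82\right)^{2}\right) - 26648\right) + 31143 = \left(\left(135 + 6724\right) - 26648\right) + 31143 = \left(6859 - 26648\right) + 31143 = -19789 + 31143 = 11354$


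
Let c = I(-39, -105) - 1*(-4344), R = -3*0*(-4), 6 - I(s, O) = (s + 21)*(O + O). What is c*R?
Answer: 0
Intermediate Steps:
I(s, O) = 6 - 2*O*(21 + s) (I(s, O) = 6 - (s + 21)*(O + O) = 6 - (21 + s)*2*O = 6 - 2*O*(21 + s))
R = 0 (R = 0*(-4) = 0)
c = 570 (c = (6 - 42*(-105) - 2*(-105)*(-39)) - 1*(-4344) = (6 + 4410 - 8190) + 4344 = -3774 + 4344 = 570)
c*R = 570*0 = 0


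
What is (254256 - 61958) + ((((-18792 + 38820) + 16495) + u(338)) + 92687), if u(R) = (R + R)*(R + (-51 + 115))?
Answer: 593260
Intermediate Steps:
u(R) = 2*R*(64 + R) (u(R) = (2*R)*(R + 64) = (2*R)*(64 + R) = 2*R*(64 + R))
(254256 - 61958) + ((((-18792 + 38820) + 16495) + u(338)) + 92687) = (254256 - 61958) + ((((-18792 + 38820) + 16495) + 2*338*(64 + 338)) + 92687) = 192298 + (((20028 + 16495) + 2*338*402) + 92687) = 192298 + ((36523 + 271752) + 92687) = 192298 + (308275 + 92687) = 192298 + 400962 = 593260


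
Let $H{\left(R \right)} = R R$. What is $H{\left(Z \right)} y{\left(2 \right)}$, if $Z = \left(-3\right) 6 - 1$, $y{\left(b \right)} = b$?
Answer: $722$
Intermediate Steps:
$Z = -19$ ($Z = -18 - 1 = -19$)
$H{\left(R \right)} = R^{2}$
$H{\left(Z \right)} y{\left(2 \right)} = \left(-19\right)^{2} \cdot 2 = 361 \cdot 2 = 722$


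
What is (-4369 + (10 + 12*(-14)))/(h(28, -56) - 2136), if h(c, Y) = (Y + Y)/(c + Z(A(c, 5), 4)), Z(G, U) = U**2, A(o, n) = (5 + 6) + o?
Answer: 49797/23524 ≈ 2.1169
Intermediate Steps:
A(o, n) = 11 + o
h(c, Y) = 2*Y/(16 + c) (h(c, Y) = (Y + Y)/(c + 4**2) = (2*Y)/(c + 16) = (2*Y)/(16 + c) = 2*Y/(16 + c))
(-4369 + (10 + 12*(-14)))/(h(28, -56) - 2136) = (-4369 + (10 + 12*(-14)))/(2*(-56)/(16 + 28) - 2136) = (-4369 + (10 - 168))/(2*(-56)/44 - 2136) = (-4369 - 158)/(2*(-56)*(1/44) - 2136) = -4527/(-28/11 - 2136) = -4527/(-23524/11) = -4527*(-11/23524) = 49797/23524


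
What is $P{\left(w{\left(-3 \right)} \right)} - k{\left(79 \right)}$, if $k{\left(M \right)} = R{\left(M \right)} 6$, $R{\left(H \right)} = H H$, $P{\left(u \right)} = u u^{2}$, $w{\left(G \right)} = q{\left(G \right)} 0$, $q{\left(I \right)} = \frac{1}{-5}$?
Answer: $-37446$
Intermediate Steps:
$q{\left(I \right)} = - \frac{1}{5}$
$w{\left(G \right)} = 0$ ($w{\left(G \right)} = \left(- \frac{1}{5}\right) 0 = 0$)
$P{\left(u \right)} = u^{3}$
$R{\left(H \right)} = H^{2}$
$k{\left(M \right)} = 6 M^{2}$ ($k{\left(M \right)} = M^{2} \cdot 6 = 6 M^{2}$)
$P{\left(w{\left(-3 \right)} \right)} - k{\left(79 \right)} = 0^{3} - 6 \cdot 79^{2} = 0 - 6 \cdot 6241 = 0 - 37446 = -37446$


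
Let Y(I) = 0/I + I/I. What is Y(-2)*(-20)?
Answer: -20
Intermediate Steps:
Y(I) = 1 (Y(I) = 0 + 1 = 1)
Y(-2)*(-20) = 1*(-20) = -20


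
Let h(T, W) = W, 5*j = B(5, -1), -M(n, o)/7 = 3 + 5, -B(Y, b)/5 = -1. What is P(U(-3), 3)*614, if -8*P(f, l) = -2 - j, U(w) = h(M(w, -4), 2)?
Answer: 921/4 ≈ 230.25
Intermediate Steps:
B(Y, b) = 5 (B(Y, b) = -5*(-1) = 5)
M(n, o) = -56 (M(n, o) = -7*(3 + 5) = -7*8 = -56)
j = 1 (j = (⅕)*5 = 1)
U(w) = 2
P(f, l) = 3/8 (P(f, l) = -(-2 - 1*1)/8 = -(-2 - 1)/8 = -⅛*(-3) = 3/8)
P(U(-3), 3)*614 = (3/8)*614 = 921/4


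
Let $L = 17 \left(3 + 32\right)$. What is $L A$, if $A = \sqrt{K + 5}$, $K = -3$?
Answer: $595 \sqrt{2} \approx 841.46$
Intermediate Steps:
$L = 595$ ($L = 17 \cdot 35 = 595$)
$A = \sqrt{2}$ ($A = \sqrt{-3 + 5} = \sqrt{2} \approx 1.4142$)
$L A = 595 \sqrt{2}$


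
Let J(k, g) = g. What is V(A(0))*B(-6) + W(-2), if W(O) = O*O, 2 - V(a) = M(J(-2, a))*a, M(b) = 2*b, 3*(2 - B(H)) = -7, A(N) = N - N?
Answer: 38/3 ≈ 12.667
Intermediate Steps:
A(N) = 0
B(H) = 13/3 (B(H) = 2 - 1/3*(-7) = 2 + 7/3 = 13/3)
V(a) = 2 - 2*a**2 (V(a) = 2 - 2*a*a = 2 - 2*a**2)
W(O) = O**2
V(A(0))*B(-6) + W(-2) = (2 - 2*0**2)*(13/3) + (-2)**2 = (2 - 2*0)*(13/3) + 4 = (2 + 0)*(13/3) + 4 = 2*(13/3) + 4 = 26/3 + 4 = 38/3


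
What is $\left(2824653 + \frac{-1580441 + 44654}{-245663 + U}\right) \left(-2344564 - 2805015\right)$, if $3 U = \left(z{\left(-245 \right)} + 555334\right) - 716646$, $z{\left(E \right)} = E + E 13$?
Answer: $- \frac{4372132951448500872}{300577} \approx -1.4546 \cdot 10^{13}$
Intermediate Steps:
$z{\left(E \right)} = 14 E$ ($z{\left(E \right)} = E + 13 E = 14 E$)
$U = -54914$ ($U = \frac{\left(14 \left(-245\right) + 555334\right) - 716646}{3} = \frac{\left(-3430 + 555334\right) - 716646}{3} = \frac{551904 - 716646}{3} = \frac{1}{3} \left(-164742\right) = -54914$)
$\left(2824653 + \frac{-1580441 + 44654}{-245663 + U}\right) \left(-2344564 - 2805015\right) = \left(2824653 + \frac{-1580441 + 44654}{-245663 - 54914}\right) \left(-2344564 - 2805015\right) = \left(2824653 - \frac{1535787}{-300577}\right) \left(-5149579\right) = \left(2824653 - - \frac{1535787}{300577}\right) \left(-5149579\right) = \left(2824653 + \frac{1535787}{300577}\right) \left(-5149579\right) = \frac{849027260568}{300577} \left(-5149579\right) = - \frac{4372132951448500872}{300577}$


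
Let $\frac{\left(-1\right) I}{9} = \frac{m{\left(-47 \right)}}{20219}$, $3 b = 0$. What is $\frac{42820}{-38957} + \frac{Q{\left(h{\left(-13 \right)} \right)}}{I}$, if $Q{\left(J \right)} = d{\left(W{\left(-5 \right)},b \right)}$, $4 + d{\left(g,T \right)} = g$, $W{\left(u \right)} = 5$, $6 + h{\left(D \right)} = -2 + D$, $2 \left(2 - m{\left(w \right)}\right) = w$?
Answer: $- \frac{1594997546}{17881263} \approx -89.199$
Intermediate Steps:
$m{\left(w \right)} = 2 - \frac{w}{2}$
$h{\left(D \right)} = -8 + D$ ($h{\left(D \right)} = -6 + \left(-2 + D\right) = -8 + D$)
$b = 0$ ($b = \frac{1}{3} \cdot 0 = 0$)
$d{\left(g,T \right)} = -4 + g$
$Q{\left(J \right)} = 1$ ($Q{\left(J \right)} = -4 + 5 = 1$)
$I = - \frac{459}{40438}$ ($I = - 9 \frac{2 - - \frac{47}{2}}{20219} = - 9 \left(2 + \frac{47}{2}\right) \frac{1}{20219} = - 9 \cdot \frac{51}{2} \cdot \frac{1}{20219} = \left(-9\right) \frac{51}{40438} = - \frac{459}{40438} \approx -0.011351$)
$\frac{42820}{-38957} + \frac{Q{\left(h{\left(-13 \right)} \right)}}{I} = \frac{42820}{-38957} + 1 \frac{1}{- \frac{459}{40438}} = 42820 \left(- \frac{1}{38957}\right) + 1 \left(- \frac{40438}{459}\right) = - \frac{42820}{38957} - \frac{40438}{459} = - \frac{1594997546}{17881263}$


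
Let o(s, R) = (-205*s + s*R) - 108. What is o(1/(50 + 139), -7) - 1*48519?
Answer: -9190715/189 ≈ -48628.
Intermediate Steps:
o(s, R) = -108 - 205*s + R*s (o(s, R) = (-205*s + R*s) - 108 = -108 - 205*s + R*s)
o(1/(50 + 139), -7) - 1*48519 = (-108 - 205/(50 + 139) - 7/(50 + 139)) - 1*48519 = (-108 - 205/189 - 7/189) - 48519 = (-108 - 205*1/189 - 7*1/189) - 48519 = (-108 - 205/189 - 1/27) - 48519 = -20624/189 - 48519 = -9190715/189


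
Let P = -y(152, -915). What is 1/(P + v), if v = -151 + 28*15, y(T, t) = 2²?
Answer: 1/265 ≈ 0.0037736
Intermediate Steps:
y(T, t) = 4
P = -4 (P = -1*4 = -4)
v = 269 (v = -151 + 420 = 269)
1/(P + v) = 1/(-4 + 269) = 1/265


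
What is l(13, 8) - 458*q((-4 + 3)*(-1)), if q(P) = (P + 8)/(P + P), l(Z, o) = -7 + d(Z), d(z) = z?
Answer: -2055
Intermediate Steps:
l(Z, o) = -7 + Z
q(P) = (8 + P)/(2*P) (q(P) = (8 + P)/((2*P)) = (8 + P)*(1/(2*P)) = (8 + P)/(2*P))
l(13, 8) - 458*q((-4 + 3)*(-1)) = (-7 + 13) - 229*(8 + (-4 + 3)*(-1))/((-4 + 3)*(-1)) = 6 - 229*(8 - 1*(-1))/((-1*(-1))) = 6 - 229*(8 + 1)/1 = 6 - 229*9 = 6 - 458*9/2 = 6 - 2061 = -2055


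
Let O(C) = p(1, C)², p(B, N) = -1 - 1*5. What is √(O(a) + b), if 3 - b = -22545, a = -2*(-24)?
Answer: 2*√5646 ≈ 150.28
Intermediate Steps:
p(B, N) = -6 (p(B, N) = -1 - 5 = -6)
a = 48
b = 22548 (b = 3 - 1*(-22545) = 3 + 22545 = 22548)
O(C) = 36 (O(C) = (-6)² = 36)
√(O(a) + b) = √(36 + 22548) = √22584 = 2*√5646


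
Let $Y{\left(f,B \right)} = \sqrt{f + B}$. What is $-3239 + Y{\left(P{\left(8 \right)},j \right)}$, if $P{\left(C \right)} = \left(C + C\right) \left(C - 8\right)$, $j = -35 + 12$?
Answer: $-3239 + i \sqrt{23} \approx -3239.0 + 4.7958 i$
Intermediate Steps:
$j = -23$
$P{\left(C \right)} = 2 C \left(-8 + C\right)$
$Y{\left(f,B \right)} = \sqrt{B + f}$
$-3239 + Y{\left(P{\left(8 \right)},j \right)} = -3239 + \sqrt{-23 + 2 \cdot 8 \left(-8 + 8\right)} = -3239 + \sqrt{-23 + 2 \cdot 8 \cdot 0} = -3239 + \sqrt{-23 + 0} = -3239 + \sqrt{-23} = -3239 + i \sqrt{23}$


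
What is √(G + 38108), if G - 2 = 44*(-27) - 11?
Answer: √36911 ≈ 192.12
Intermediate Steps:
G = -1197 (G = 2 + (44*(-27) - 11) = 2 + (-1188 - 11) = 2 - 1199 = -1197)
√(G + 38108) = √(-1197 + 38108) = √36911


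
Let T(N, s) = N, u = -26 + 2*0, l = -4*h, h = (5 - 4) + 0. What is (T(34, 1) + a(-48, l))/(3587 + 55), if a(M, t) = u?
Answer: 4/1821 ≈ 0.0021966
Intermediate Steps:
h = 1 (h = 1 + 0 = 1)
l = -4 (l = -4*1 = -4)
u = -26 (u = -26 + 0 = -26)
a(M, t) = -26
(T(34, 1) + a(-48, l))/(3587 + 55) = (34 - 26)/(3587 + 55) = 8/3642 = 8*(1/3642) = 4/1821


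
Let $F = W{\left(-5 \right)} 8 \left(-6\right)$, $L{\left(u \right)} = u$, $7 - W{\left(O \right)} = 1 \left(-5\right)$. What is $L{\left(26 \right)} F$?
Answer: $-14976$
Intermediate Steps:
$W{\left(O \right)} = 12$ ($W{\left(O \right)} = 7 - 1 \left(-5\right) = 7 - -5 = 7 + 5 = 12$)
$F = -576$ ($F = 12 \cdot 8 \left(-6\right) = 96 \left(-6\right) = -576$)
$L{\left(26 \right)} F = 26 \left(-576\right) = -14976$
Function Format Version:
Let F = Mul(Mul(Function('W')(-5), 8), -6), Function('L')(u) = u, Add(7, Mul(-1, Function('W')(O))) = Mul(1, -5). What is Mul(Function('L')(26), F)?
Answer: -14976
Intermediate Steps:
Function('W')(O) = 12 (Function('W')(O) = Add(7, Mul(-1, Mul(1, -5))) = Add(7, Mul(-1, -5)) = Add(7, 5) = 12)
F = -576 (F = Mul(Mul(12, 8), -6) = Mul(96, -6) = -576)
Mul(Function('L')(26), F) = Mul(26, -576) = -14976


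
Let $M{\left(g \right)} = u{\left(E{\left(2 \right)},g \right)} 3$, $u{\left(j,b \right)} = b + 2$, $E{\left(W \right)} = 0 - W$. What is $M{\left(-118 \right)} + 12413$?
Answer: $12065$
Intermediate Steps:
$E{\left(W \right)} = - W$
$u{\left(j,b \right)} = 2 + b$
$M{\left(g \right)} = 6 + 3 g$ ($M{\left(g \right)} = \left(2 + g\right) 3 = 6 + 3 g$)
$M{\left(-118 \right)} + 12413 = \left(6 + 3 \left(-118\right)\right) + 12413 = \left(6 - 354\right) + 12413 = -348 + 12413 = 12065$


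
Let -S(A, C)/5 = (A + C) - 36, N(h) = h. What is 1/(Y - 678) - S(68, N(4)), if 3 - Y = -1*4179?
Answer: 630721/3504 ≈ 180.00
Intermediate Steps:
Y = 4182 (Y = 3 - (-1)*4179 = 3 - 1*(-4179) = 3 + 4179 = 4182)
S(A, C) = 180 - 5*A - 5*C (S(A, C) = -5*((A + C) - 36) = -5*(-36 + A + C) = 180 - 5*A - 5*C)
1/(Y - 678) - S(68, N(4)) = 1/(4182 - 678) - (180 - 5*68 - 5*4) = 1/3504 - (180 - 340 - 20) = 1/3504 - 1*(-180) = 1/3504 + 180 = 630721/3504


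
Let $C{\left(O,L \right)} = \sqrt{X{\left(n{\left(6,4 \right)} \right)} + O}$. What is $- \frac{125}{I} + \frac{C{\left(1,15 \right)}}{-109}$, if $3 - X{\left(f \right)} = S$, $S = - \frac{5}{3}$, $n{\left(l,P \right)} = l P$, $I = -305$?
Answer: $\frac{25}{61} - \frac{\sqrt{51}}{327} \approx 0.388$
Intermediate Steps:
$n{\left(l,P \right)} = P l$
$S = - \frac{5}{3}$ ($S = \left(-5\right) \frac{1}{3} = - \frac{5}{3} \approx -1.6667$)
$X{\left(f \right)} = \frac{14}{3}$ ($X{\left(f \right)} = 3 - - \frac{5}{3} = 3 + \frac{5}{3} = \frac{14}{3}$)
$C{\left(O,L \right)} = \sqrt{\frac{14}{3} + O}$
$- \frac{125}{I} + \frac{C{\left(1,15 \right)}}{-109} = - \frac{125}{-305} + \frac{\frac{1}{3} \sqrt{42 + 9 \cdot 1}}{-109} = \left(-125\right) \left(- \frac{1}{305}\right) + \frac{\sqrt{42 + 9}}{3} \left(- \frac{1}{109}\right) = \frac{25}{61} + \frac{\sqrt{51}}{3} \left(- \frac{1}{109}\right) = \frac{25}{61} - \frac{\sqrt{51}}{327}$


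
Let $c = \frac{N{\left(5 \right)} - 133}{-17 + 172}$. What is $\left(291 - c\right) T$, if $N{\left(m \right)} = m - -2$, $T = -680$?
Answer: $- \frac{6151416}{31} \approx -1.9843 \cdot 10^{5}$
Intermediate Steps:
$N{\left(m \right)} = 2 + m$ ($N{\left(m \right)} = m + 2 = 2 + m$)
$c = - \frac{126}{155}$ ($c = \frac{\left(2 + 5\right) - 133}{-17 + 172} = \frac{7 - 133}{155} = \left(-126\right) \frac{1}{155} = - \frac{126}{155} \approx -0.8129$)
$\left(291 - c\right) T = \left(291 - - \frac{126}{155}\right) \left(-680\right) = \left(291 + \frac{126}{155}\right) \left(-680\right) = \frac{45231}{155} \left(-680\right) = - \frac{6151416}{31}$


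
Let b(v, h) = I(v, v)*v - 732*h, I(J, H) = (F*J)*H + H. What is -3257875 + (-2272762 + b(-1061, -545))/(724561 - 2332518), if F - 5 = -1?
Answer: -5233744603350/1607957 ≈ -3.2549e+6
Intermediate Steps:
F = 4 (F = 5 - 1 = 4)
I(J, H) = H + 4*H*J (I(J, H) = (4*J)*H + H = 4*H*J + H = H + 4*H*J)
b(v, h) = -732*h + v**2*(1 + 4*v) (b(v, h) = (v*(1 + 4*v))*v - 732*h = v**2*(1 + 4*v) - 732*h = -732*h + v**2*(1 + 4*v))
-3257875 + (-2272762 + b(-1061, -545))/(724561 - 2332518) = -3257875 + (-2272762 + (-732*(-545) + (-1061)**2*(1 + 4*(-1061))))/(724561 - 2332518) = -3257875 + (-2272762 + (398940 + 1125721*(1 - 4244)))/(-1607957) = -3257875 + (-2272762 + (398940 + 1125721*(-4243)))*(-1/1607957) = -3257875 + (-2272762 + (398940 - 4776434203))*(-1/1607957) = -3257875 + (-2272762 - 4776035263)*(-1/1607957) = -3257875 - 4778308025*(-1/1607957) = -3257875 + 4778308025/1607957 = -5233744603350/1607957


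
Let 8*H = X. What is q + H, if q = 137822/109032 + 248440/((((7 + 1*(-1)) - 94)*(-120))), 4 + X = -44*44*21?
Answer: -551452175/109032 ≈ -5057.7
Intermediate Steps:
X = -40660 (X = -4 - 44*44*21 = -4 - 1936*21 = -4 - 40656 = -40660)
H = -10165/2 (H = (⅛)*(-40660) = -10165/2 ≈ -5082.5)
q = 2702965/109032 (q = 137822*(1/109032) + 248440/((((7 - 1) - 94)*(-120))) = 68911/54516 + 248440/(((6 - 94)*(-120))) = 68911/54516 + 248440/((-88*(-120))) = 68911/54516 + 248440/10560 = 68911/54516 + 248440*(1/10560) = 68911/54516 + 6211/264 = 2702965/109032 ≈ 24.791)
q + H = 2702965/109032 - 10165/2 = -551452175/109032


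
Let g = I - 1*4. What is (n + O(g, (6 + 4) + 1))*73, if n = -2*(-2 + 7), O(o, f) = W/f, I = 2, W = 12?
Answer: -7154/11 ≈ -650.36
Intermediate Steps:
g = -2 (g = 2 - 1*4 = 2 - 4 = -2)
O(o, f) = 12/f
n = -10 (n = -2*5 = -10)
(n + O(g, (6 + 4) + 1))*73 = (-10 + 12/((6 + 4) + 1))*73 = (-10 + 12/(10 + 1))*73 = (-10 + 12/11)*73 = -98/11*73 = -7154/11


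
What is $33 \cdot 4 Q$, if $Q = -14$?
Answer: $-1848$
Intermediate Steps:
$33 \cdot 4 Q = 33 \cdot 4 \left(-14\right) = 132 \left(-14\right) = -1848$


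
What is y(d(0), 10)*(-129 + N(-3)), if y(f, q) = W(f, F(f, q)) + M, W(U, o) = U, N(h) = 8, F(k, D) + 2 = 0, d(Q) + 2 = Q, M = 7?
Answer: -605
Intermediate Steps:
d(Q) = -2 + Q
F(k, D) = -2 (F(k, D) = -2 + 0 = -2)
y(f, q) = 7 + f (y(f, q) = f + 7 = 7 + f)
y(d(0), 10)*(-129 + N(-3)) = (7 + (-2 + 0))*(-129 + 8) = (7 - 2)*(-121) = 5*(-121) = -605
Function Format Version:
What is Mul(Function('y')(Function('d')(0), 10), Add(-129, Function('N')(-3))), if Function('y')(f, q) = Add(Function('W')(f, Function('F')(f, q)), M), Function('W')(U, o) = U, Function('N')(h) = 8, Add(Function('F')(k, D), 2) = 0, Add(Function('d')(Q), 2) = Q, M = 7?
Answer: -605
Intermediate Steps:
Function('d')(Q) = Add(-2, Q)
Function('F')(k, D) = -2 (Function('F')(k, D) = Add(-2, 0) = -2)
Function('y')(f, q) = Add(7, f) (Function('y')(f, q) = Add(f, 7) = Add(7, f))
Mul(Function('y')(Function('d')(0), 10), Add(-129, Function('N')(-3))) = Mul(Add(7, Add(-2, 0)), Add(-129, 8)) = Mul(Add(7, -2), -121) = Mul(5, -121) = -605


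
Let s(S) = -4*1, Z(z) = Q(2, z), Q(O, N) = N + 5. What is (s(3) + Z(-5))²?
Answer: 16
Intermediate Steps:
Q(O, N) = 5 + N
Z(z) = 5 + z
s(S) = -4
(s(3) + Z(-5))² = (-4 + (5 - 5))² = (-4 + 0)² = (-4)² = 16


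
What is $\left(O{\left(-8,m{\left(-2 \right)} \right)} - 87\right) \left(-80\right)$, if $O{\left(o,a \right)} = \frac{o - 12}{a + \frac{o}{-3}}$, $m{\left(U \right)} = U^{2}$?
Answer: $7200$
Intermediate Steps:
$O{\left(o,a \right)} = \frac{-12 + o}{a - \frac{o}{3}}$ ($O{\left(o,a \right)} = \frac{-12 + o}{a + o \left(- \frac{1}{3}\right)} = \frac{-12 + o}{a - \frac{o}{3}}$)
$\left(O{\left(-8,m{\left(-2 \right)} \right)} - 87\right) \left(-80\right) = \left(\frac{3 \left(-12 - 8\right)}{\left(-1\right) \left(-8\right) + 3 \left(-2\right)^{2}} - 87\right) \left(-80\right) = \left(3 \frac{1}{8 + 3 \cdot 4} \left(-20\right) - 87\right) \left(-80\right) = \left(3 \frac{1}{8 + 12} \left(-20\right) - 87\right) \left(-80\right) = \left(3 \cdot \frac{1}{20} \left(-20\right) - 87\right) \left(-80\right) = \left(-3 - 87\right) \left(-80\right) = \left(-90\right) \left(-80\right) = 7200$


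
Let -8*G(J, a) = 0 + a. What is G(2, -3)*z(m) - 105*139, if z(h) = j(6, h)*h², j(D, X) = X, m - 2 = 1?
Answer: -116679/8 ≈ -14585.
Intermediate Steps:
m = 3 (m = 2 + 1 = 3)
G(J, a) = -a/8 (G(J, a) = -(0 + a)/8 = -a/8)
z(h) = h³ (z(h) = h*h² = h³)
G(2, -3)*z(m) - 105*139 = -⅛*(-3)*3³ - 105*139 = (3/8)*27 - 14595 = 81/8 - 14595 = -116679/8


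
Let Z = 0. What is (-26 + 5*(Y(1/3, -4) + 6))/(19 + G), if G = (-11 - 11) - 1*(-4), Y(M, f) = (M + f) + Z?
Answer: -43/3 ≈ -14.333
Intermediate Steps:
Y(M, f) = M + f (Y(M, f) = (M + f) + 0 = M + f)
G = -18 (G = -22 + 4 = -18)
(-26 + 5*(Y(1/3, -4) + 6))/(19 + G) = (-26 + 5*((1/3 - 4) + 6))/(19 - 18) = (-26 + 5*((⅓ - 4) + 6))/1 = (-26 + 5*(-11/3 + 6))*1 = (-26 + 5*(7/3))*1 = (-26 + 35/3)*1 = -43/3*1 = -43/3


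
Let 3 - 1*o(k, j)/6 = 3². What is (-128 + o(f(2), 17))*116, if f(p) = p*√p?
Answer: -19024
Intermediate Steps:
f(p) = p^(3/2)
o(k, j) = -36 (o(k, j) = 18 - 6*3² = 18 - 6*9 = 18 - 54 = -36)
(-128 + o(f(2), 17))*116 = (-128 - 36)*116 = -164*116 = -19024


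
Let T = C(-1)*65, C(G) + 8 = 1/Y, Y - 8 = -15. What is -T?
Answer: 3705/7 ≈ 529.29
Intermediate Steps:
Y = -7 (Y = 8 - 15 = -7)
C(G) = -57/7 (C(G) = -8 + 1/(-7) = -8 - ⅐ = -57/7)
T = -3705/7 (T = -57/7*65 = -3705/7 ≈ -529.29)
-T = -1*(-3705/7) = 3705/7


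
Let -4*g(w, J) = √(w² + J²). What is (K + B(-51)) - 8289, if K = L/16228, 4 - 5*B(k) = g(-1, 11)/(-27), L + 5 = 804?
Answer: -672500553/81140 - √122/540 ≈ -8288.2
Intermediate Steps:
L = 799 (L = -5 + 804 = 799)
g(w, J) = -√(J² + w²)/4 (g(w, J) = -√(w² + J²)/4 = -√(J² + w²)/4)
B(k) = ⅘ - √122/540 (B(k) = ⅘ - (-√(11² + (-1)²)/4)/(5*(-27)) = ⅘ - (-√(121 + 1)/4)*(-1)/(5*27) = ⅘ - (-√122/4)*(-1)/(5*27) = ⅘ - √122/540)
K = 799/16228 ≈ 0.049236
(K + B(-51)) - 8289 = (799/16228 + (⅘ - √122/540)) - 8289 = (68907/81140 - √122/540) - 8289 = -672500553/81140 - √122/540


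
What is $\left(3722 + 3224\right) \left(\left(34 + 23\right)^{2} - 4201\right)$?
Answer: $-6612592$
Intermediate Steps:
$\left(3722 + 3224\right) \left(\left(34 + 23\right)^{2} - 4201\right) = 6946 \left(57^{2} - 4201\right) = 6946 \left(3249 - 4201\right) = 6946 \left(-952\right) = -6612592$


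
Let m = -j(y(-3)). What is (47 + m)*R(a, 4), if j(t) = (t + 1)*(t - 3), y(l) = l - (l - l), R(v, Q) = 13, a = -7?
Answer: 455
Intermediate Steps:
y(l) = l (y(l) = l - 1*0 = l + 0 = l)
j(t) = (1 + t)*(-3 + t)
m = -12 (m = -(-3 + (-3)**2 - 2*(-3)) = -(-3 + 9 + 6) = -1*12 = -12)
(47 + m)*R(a, 4) = (47 - 12)*13 = 35*13 = 455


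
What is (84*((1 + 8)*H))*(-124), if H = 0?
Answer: 0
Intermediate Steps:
(84*((1 + 8)*H))*(-124) = (84*((1 + 8)*0))*(-124) = (84*(9*0))*(-124) = (84*0)*(-124) = 0*(-124) = 0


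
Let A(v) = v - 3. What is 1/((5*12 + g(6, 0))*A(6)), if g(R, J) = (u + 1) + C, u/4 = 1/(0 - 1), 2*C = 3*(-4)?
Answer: 1/153 ≈ 0.0065359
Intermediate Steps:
C = -6 (C = (3*(-4))/2 = (1/2)*(-12) = -6)
A(v) = -3 + v
u = -4 (u = 4/(0 - 1) = 4/(-1) = 4*(-1) = -4)
g(R, J) = -9 (g(R, J) = (-4 + 1) - 6 = -3 - 6 = -9)
1/((5*12 + g(6, 0))*A(6)) = 1/((5*12 - 9)*(-3 + 6)) = 1/((60 - 9)*3) = 1/(51*3) = 1/153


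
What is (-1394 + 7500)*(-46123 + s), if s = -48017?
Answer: -574818840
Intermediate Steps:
(-1394 + 7500)*(-46123 + s) = (-1394 + 7500)*(-46123 - 48017) = 6106*(-94140) = -574818840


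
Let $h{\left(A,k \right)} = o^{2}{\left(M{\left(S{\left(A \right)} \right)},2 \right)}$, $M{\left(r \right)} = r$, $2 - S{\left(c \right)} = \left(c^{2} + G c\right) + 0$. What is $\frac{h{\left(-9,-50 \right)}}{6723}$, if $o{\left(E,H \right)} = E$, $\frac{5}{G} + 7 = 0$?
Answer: $\frac{357604}{329427} \approx 1.0855$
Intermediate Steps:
$G = - \frac{5}{7}$ ($G = \frac{5}{-7 + 0} = \frac{5}{-7} = 5 \left(- \frac{1}{7}\right) = - \frac{5}{7} \approx -0.71429$)
$S{\left(c \right)} = 2 - c^{2} + \frac{5 c}{7}$ ($S{\left(c \right)} = 2 - \left(\left(c^{2} - \frac{5 c}{7}\right) + 0\right) = 2 - \left(c^{2} - \frac{5 c}{7}\right) = 2 - c^{2} + \frac{5 c}{7}$)
$h{\left(A,k \right)} = \left(2 - A^{2} + \frac{5 A}{7}\right)^{2}$
$\frac{h{\left(-9,-50 \right)}}{6723} = \frac{\frac{1}{49} \left(14 - 7 \left(-9\right)^{2} + 5 \left(-9\right)\right)^{2}}{6723} = \frac{\left(14 - 567 - 45\right)^{2}}{49} \cdot \frac{1}{6723} = \frac{\left(-598\right)^{2}}{49} \cdot \frac{1}{6723} = \frac{1}{49} \cdot 357604 \cdot \frac{1}{6723} = \frac{357604}{49} \cdot \frac{1}{6723} = \frac{357604}{329427}$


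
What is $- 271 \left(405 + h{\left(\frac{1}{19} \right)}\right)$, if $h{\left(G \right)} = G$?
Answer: $- \frac{2085616}{19} \approx -1.0977 \cdot 10^{5}$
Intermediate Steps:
$- 271 \left(405 + h{\left(\frac{1}{19} \right)}\right) = - 271 \left(405 + \frac{1}{19}\right) = \left(-271\right) \frac{7696}{19} = - \frac{2085616}{19}$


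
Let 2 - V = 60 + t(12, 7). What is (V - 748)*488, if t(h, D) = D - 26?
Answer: -384056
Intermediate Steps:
t(h, D) = -26 + D
V = -39 (V = 2 - (60 + (-26 + 7)) = 2 - (60 - 19) = 2 - 1*41 = 2 - 41 = -39)
(V - 748)*488 = (-39 - 748)*488 = -787*488 = -384056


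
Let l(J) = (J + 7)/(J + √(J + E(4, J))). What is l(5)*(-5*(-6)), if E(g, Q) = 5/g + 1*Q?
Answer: 1440/11 - 432*√5/11 ≈ 43.093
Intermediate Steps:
E(g, Q) = Q + 5/g (E(g, Q) = 5/g + Q = Q + 5/g)
l(J) = (7 + J)/(J + √(5/4 + 2*J)) (l(J) = (J + 7)/(J + √(J + (J + 5/4))) = (7 + J)/(J + √(J + (J + 5*(¼)))) = (7 + J)/(J + √(J + (J + 5/4))) = (7 + J)/(J + √(J + (5/4 + J))) = (7 + J)/(J + √(5/4 + 2*J)))
l(5)*(-5*(-6)) = (2*(7 + 5)/(√(5 + 8*5) + 2*5))*(-5*(-6)) = (2*12/(√(5 + 40) + 10))*30 = (2*12/(√45 + 10))*30 = (2*12/(3*√5 + 10))*30 = (2*12/(10 + 3*√5))*30 = (24/(10 + 3*√5))*30 = 720/(10 + 3*√5)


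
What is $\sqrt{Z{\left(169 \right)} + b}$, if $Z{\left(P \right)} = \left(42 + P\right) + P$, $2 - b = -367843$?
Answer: $5 \sqrt{14729} \approx 606.82$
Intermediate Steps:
$b = 367845$ ($b = 2 - -367843 = 2 + 367843 = 367845$)
$Z{\left(P \right)} = 42 + 2 P$
$\sqrt{Z{\left(169 \right)} + b} = \sqrt{\left(42 + 2 \cdot 169\right) + 367845} = \sqrt{\left(42 + 338\right) + 367845} = \sqrt{380 + 367845} = \sqrt{368225} = 5 \sqrt{14729}$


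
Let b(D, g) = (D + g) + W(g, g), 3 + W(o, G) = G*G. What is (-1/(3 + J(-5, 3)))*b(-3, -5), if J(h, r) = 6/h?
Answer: -70/9 ≈ -7.7778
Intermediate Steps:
W(o, G) = -3 + G² (W(o, G) = -3 + G*G = -3 + G²)
b(D, g) = -3 + D + g + g² (b(D, g) = (D + g) + (-3 + g²) = -3 + D + g + g²)
(-1/(3 + J(-5, 3)))*b(-3, -5) = (-1/(3 + 6/(-5)))*(-3 - 3 - 5 + (-5)²) = (-1/(3 + 6*(-⅕)))*(-3 - 3 - 5 + 25) = (-1/(3 - 6/5))*14 = (-1/(9/5))*14 = ((5/9)*(-1))*14 = -5/9*14 = -70/9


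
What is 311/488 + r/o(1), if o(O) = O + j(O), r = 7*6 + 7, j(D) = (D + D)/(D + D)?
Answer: 12267/488 ≈ 25.137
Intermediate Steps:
j(D) = 1 (j(D) = (2*D)/((2*D)) = (2*D)*(1/(2*D)) = 1)
r = 49 (r = 42 + 7 = 49)
o(O) = 1 + O (o(O) = O + 1 = 1 + O)
311/488 + r/o(1) = 311/488 + 49/(1 + 1) = 311*(1/488) + 49/2 = 311/488 + 49*(½) = 311/488 + 49/2 = 12267/488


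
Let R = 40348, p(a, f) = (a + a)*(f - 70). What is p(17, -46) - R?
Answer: -44292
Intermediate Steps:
p(a, f) = 2*a*(-70 + f) (p(a, f) = (2*a)*(-70 + f) = 2*a*(-70 + f))
p(17, -46) - R = 2*17*(-70 - 46) - 1*40348 = 2*17*(-116) - 40348 = -3944 - 40348 = -44292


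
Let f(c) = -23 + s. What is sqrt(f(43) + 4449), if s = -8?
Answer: 47*sqrt(2) ≈ 66.468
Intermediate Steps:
f(c) = -31 (f(c) = -23 - 8 = -31)
sqrt(f(43) + 4449) = sqrt(-31 + 4449) = sqrt(4418) = 47*sqrt(2)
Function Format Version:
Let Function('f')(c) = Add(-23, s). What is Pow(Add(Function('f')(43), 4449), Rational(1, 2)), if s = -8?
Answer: Mul(47, Pow(2, Rational(1, 2))) ≈ 66.468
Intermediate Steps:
Function('f')(c) = -31 (Function('f')(c) = Add(-23, -8) = -31)
Pow(Add(Function('f')(43), 4449), Rational(1, 2)) = Pow(Add(-31, 4449), Rational(1, 2)) = Pow(4418, Rational(1, 2)) = Mul(47, Pow(2, Rational(1, 2)))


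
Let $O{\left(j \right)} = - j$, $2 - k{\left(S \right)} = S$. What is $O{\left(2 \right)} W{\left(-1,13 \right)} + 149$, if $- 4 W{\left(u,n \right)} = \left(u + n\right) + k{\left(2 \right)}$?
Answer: $155$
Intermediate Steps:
$k{\left(S \right)} = 2 - S$
$W{\left(u,n \right)} = - \frac{n}{4} - \frac{u}{4}$ ($W{\left(u,n \right)} = - \frac{\left(u + n\right) + \left(2 - 2\right)}{4} = - \frac{\left(n + u\right) + \left(2 - 2\right)}{4} = - \frac{\left(n + u\right) + 0}{4} = - \frac{n + u}{4} = - \frac{n}{4} - \frac{u}{4}$)
$O{\left(2 \right)} W{\left(-1,13 \right)} + 149 = \left(-1\right) 2 \left(\left(- \frac{1}{4}\right) 13 - - \frac{1}{4}\right) + 149 = - 2 \left(- \frac{13}{4} + \frac{1}{4}\right) + 149 = \left(-2\right) \left(-3\right) + 149 = 6 + 149 = 155$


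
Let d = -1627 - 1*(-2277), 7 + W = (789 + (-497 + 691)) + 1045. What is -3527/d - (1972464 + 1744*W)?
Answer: -3573110727/650 ≈ -5.4971e+6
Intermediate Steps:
W = 2021 (W = -7 + ((789 + (-497 + 691)) + 1045) = -7 + ((789 + 194) + 1045) = -7 + (983 + 1045) = -7 + 2028 = 2021)
d = 650 (d = -1627 + 2277 = 650)
-3527/d - (1972464 + 1744*W) = -3527/650 - 1744/(1/(2021 + 1131)) = -3527*1/650 - 1744/(1/3152) = -3527/650 - 1744/1/3152 = -3527/650 - 1744*3152 = -3527/650 - 5497088 = -3573110727/650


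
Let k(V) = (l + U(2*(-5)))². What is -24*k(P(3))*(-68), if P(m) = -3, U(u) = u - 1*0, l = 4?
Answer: 58752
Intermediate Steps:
U(u) = u (U(u) = u + 0 = u)
k(V) = 36 (k(V) = (4 + 2*(-5))² = (4 - 10)² = (-6)² = 36)
-24*k(P(3))*(-68) = -24*36*(-68) = -864*(-68) = 58752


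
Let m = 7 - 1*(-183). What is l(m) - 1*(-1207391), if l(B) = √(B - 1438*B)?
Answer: 1207391 + I*√273030 ≈ 1.2074e+6 + 522.52*I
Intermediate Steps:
m = 190 (m = 7 + 183 = 190)
l(B) = √1437*√(-B) (l(B) = √(-1437*B) = √1437*√(-B))
l(m) - 1*(-1207391) = √1437*√(-1*190) - 1*(-1207391) = √1437*√(-190) + 1207391 = √1437*(I*√190) + 1207391 = I*√273030 + 1207391 = 1207391 + I*√273030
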